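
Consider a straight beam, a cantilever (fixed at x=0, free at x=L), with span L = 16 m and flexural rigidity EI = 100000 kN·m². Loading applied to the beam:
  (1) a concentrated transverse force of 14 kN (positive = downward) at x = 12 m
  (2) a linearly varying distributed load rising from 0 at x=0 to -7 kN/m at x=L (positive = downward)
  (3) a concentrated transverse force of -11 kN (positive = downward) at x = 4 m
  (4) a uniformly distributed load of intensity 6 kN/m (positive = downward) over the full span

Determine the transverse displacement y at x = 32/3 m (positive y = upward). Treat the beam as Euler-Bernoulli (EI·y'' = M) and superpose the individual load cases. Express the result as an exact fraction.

y(32/3) = -1168141/11390625 m

Load 1 — point force P=14 kN at a=12 m (b=L-a=4):
  y_1 = -Px²(3a-x)/(6EI)  [x≤a] = -14·(32/3)²·(3·12-(32/3))/(6·100000) = -17024/253125 m
Load 2 — triangular load w₀=-7 kN/m (0→w₀ over full span):
  y_2 = (w₀Lx³/12-w₀L²x²/6-w₀x⁵/(120L))/EI = ((-7)·16·(32/3)³/12-(-7)·16²·(32/3)²/6-(-7)·(32/3)⁵/(120·16))/100000 = 2637824/11390625 m
Load 3 — point force P=-11 kN at a=4 m (b=L-a=12):
  y_3 = -Pa²(3x-a)/(6EI)  [x>a] = -(-11)·4²·(3·(32/3)-4)/(6·100000) = 77/9375 m
Load 4 — uniform load w=6 kN/m over full span:
  y_4 = -wx²(x²-4Lx+6L²)/(24EI) = -6·(32/3)²·((32/3)²-4·16·(32/3)+6·16²)/(24·100000) = -69632/253125 m
Superposition: y = Σ y_i = -1168141/11390625 m ≈ -0.102553 m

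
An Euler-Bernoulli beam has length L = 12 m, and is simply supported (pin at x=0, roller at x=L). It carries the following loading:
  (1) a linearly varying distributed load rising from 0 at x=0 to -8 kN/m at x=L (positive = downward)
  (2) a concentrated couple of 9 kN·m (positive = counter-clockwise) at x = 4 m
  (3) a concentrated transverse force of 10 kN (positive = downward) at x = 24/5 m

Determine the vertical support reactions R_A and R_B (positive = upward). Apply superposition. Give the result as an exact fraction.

Load 1 — triangular load w₀=-8 kN/m (0→w₀ over full span):
  R_A = w₀L/6 = (-8)·12/6 = -16 kN
  R_B = w₀L/3 = (-8)·12/3 = -32 kN
Load 2 — applied couple M₀=9 kN·m at a=4 m (b=L-a=8):
  R_A = M₀/L = 9/12 = 3/4 kN
  R_B = -M₀/L = -9/12 = -3/4 kN
Load 3 — point force P=10 kN at a=24/5 m (b=L-a=36/5):
  R_A = Pb/L = 10·(36/5)/12 = 6 kN
  R_B = Pa/L = 10·(24/5)/12 = 4 kN
Superposition: R_A = -37/4 kN, R_B = -115/4 kN

R_A = -37/4 kN, R_B = -115/4 kN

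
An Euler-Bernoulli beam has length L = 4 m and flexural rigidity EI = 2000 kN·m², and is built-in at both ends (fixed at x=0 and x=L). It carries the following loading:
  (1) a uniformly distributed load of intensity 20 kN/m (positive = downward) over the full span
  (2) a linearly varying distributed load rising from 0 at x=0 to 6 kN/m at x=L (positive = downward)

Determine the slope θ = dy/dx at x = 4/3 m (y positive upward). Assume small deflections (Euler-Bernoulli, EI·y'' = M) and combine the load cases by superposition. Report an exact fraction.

θ(4/3) = -232/50625 rad

Load 1 — uniform load w=20 kN/m over full span:
  θ_1 = -wx(L-x)(L-2x)/(12EI) = -20·(4/3)·(4-(4/3))·(4-2·(4/3))/(12·2000) = -8/2025 rad
Load 2 — triangular load w₀=6 kN/m (0→w₀ over full span):
  θ_2 = -w₀(2x(L-x)(L-2x)(x+2L)+x²(L-x)²)/(120LEI) = -6·(2·(4/3)·(4-(4/3))·(4-2·(4/3))·((4/3)+2·4)+(4/3)²·(4-(4/3))²)/(120·4·2000) = -32/50625 rad
Superposition: θ = Σ θ_i = -232/50625 rad ≈ -0.004583 rad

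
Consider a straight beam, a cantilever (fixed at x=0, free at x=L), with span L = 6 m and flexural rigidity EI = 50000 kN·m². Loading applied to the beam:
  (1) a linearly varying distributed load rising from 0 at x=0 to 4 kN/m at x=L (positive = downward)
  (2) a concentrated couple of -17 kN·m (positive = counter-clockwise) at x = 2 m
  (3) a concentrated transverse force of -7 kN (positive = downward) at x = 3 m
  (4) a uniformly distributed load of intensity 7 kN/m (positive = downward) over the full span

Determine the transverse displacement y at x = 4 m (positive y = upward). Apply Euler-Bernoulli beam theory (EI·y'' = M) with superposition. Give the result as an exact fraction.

Load 1 — triangular load w₀=4 kN/m (0→w₀ over full span):
  y_1 = (w₀Lx³/12-w₀L²x²/6-w₀x⁵/(120L))/EI = (4·6·4³/12-4·6²·4²/6-4·4⁵/(120·6))/50000 = -736/140625 m
Load 2 — applied couple M₀=-17 kN·m at a=2 m (b=L-a=4):
  y_2 = M₀a(2x-a)/(2EI)  [x>a] = (-17)·2·(2·4-2)/(2·50000) = -51/25000 m
Load 3 — point force P=-7 kN at a=3 m (b=L-a=3):
  y_3 = -Pa²(3x-a)/(6EI)  [x>a] = -(-7)·3²·(3·4-3)/(6·50000) = 189/100000 m
Load 4 — uniform load w=7 kN/m over full span:
  y_4 = -wx²(x²-4Lx+6L²)/(24EI) = -7·4²·(4²-4·6·4+6·6²)/(24·50000) = -119/9375 m
Superposition: y = Σ y_i = -81347/4500000 m ≈ -0.018077 m

y(4) = -81347/4500000 m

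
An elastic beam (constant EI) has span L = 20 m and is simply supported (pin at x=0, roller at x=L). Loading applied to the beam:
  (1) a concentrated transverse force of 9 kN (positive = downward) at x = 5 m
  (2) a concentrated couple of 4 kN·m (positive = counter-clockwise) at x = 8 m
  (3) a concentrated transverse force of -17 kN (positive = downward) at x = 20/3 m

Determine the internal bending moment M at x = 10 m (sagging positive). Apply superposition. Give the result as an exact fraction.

M(10) = -217/6 kN·m

Load 1 — point force P=9 kN at a=5 m (b=L-a=15):
  M_1 = Pa(L-x)/L  [x>a] = 9·5·(20-10)/20 = 45/2 kN·m
Load 2 — applied couple M₀=4 kN·m at a=8 m (b=L-a=12):
  M_2 = M₀x/L - M₀  [x>a] = 4·10/20 - 4 = -2 kN·m
Load 3 — point force P=-17 kN at a=20/3 m (b=L-a=40/3):
  M_3 = Pa(L-x)/L  [x>a] = (-17)·(20/3)·(20-10)/20 = -170/3 kN·m
Superposition: M = Σ M_i = -217/6 kN·m ≈ -36.166667 kN·m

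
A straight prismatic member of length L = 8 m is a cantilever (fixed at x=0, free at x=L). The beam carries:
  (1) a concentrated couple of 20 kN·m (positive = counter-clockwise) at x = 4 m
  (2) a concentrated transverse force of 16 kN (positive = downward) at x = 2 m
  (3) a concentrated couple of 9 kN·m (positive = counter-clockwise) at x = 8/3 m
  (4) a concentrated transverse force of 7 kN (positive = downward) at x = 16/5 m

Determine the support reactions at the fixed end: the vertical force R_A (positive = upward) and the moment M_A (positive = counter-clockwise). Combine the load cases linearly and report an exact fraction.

Load 1 — applied couple M₀=20 kN·m at a=4 m (b=L-a=4):
  R_A = 0 kN
  M_A = -M₀ = -20 kN·m
Load 2 — point force P=16 kN at a=2 m (b=L-a=6):
  R_A = P = 16 kN
  M_A = Pa = 16·2 = 32 kN·m
Load 3 — applied couple M₀=9 kN·m at a=8/3 m (b=L-a=16/3):
  R_A = 0 kN
  M_A = -M₀ = -9 kN·m
Load 4 — point force P=7 kN at a=16/5 m (b=L-a=24/5):
  R_A = P = 7 kN
  M_A = Pa = 7·(16/5) = 112/5 kN·m
Superposition: R_A = 23 kN, M_A = 127/5 kN·m

R_A = 23 kN, M_A = 127/5 kN·m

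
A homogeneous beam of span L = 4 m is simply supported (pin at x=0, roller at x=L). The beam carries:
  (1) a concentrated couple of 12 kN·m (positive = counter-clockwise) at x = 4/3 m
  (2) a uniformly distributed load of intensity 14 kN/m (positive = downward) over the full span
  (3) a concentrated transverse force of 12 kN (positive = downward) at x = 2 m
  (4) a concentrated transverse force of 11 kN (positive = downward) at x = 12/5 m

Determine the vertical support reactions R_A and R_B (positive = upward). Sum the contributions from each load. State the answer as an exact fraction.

Load 1 — applied couple M₀=12 kN·m at a=4/3 m (b=L-a=8/3):
  R_A = M₀/L = 12/4 = 3 kN
  R_B = -M₀/L = -12/4 = -3 kN
Load 2 — uniform load w=14 kN/m over full span:
  R_A = wL/2 = 14·4/2 = 28 kN
  R_B = wL/2 = 14·4/2 = 28 kN
Load 3 — point force P=12 kN at a=2 m (b=L-a=2):
  R_A = Pb/L = 12·2/4 = 6 kN
  R_B = Pa/L = 12·2/4 = 6 kN
Load 4 — point force P=11 kN at a=12/5 m (b=L-a=8/5):
  R_A = Pb/L = 11·(8/5)/4 = 22/5 kN
  R_B = Pa/L = 11·(12/5)/4 = 33/5 kN
Superposition: R_A = 207/5 kN, R_B = 188/5 kN

R_A = 207/5 kN, R_B = 188/5 kN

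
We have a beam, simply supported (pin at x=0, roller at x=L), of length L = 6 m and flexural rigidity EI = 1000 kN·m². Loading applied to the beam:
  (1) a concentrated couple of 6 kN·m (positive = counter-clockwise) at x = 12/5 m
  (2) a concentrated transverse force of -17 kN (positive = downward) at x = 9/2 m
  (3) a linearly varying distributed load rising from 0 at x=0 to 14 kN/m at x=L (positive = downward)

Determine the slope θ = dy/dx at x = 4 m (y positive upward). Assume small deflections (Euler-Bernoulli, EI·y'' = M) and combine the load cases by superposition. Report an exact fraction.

θ(4) = 123101/7200000 rad

Load 1 — applied couple M₀=6 kN·m at a=12/5 m (b=L-a=18/5):
  θ_1 = (M₀x²/(2L)-M₀(x-a)+C₁)/EI  [x>a] with C₁=M₀(3b²-L²)/(6L)=12/25 = (6·4²/(2·6)-6·(4-(12/5))+(12/25))/1000 = -7/6250 rad
Load 2 — point force P=-17 kN at a=9/2 m (b=L-a=3/2):
  θ_2 = -Pb(L²-b²-3x²)/(6LEI)  [x≤a] = -(-17)·(3/2)·(6²-(3/2)²-3·4²)/(6·6·1000) = -323/32000 rad
Load 3 — triangular load w₀=14 kN/m (0→w₀ over full span):
  θ_3 = -w₀(7L⁴-30L²x²+15x⁴)/(360LEI) = -14·(7·6⁴-30·6²·4²+15·4⁴)/(360·6·1000) = 637/22500 rad
Superposition: θ = Σ θ_i = 123101/7200000 rad ≈ 0.017097 rad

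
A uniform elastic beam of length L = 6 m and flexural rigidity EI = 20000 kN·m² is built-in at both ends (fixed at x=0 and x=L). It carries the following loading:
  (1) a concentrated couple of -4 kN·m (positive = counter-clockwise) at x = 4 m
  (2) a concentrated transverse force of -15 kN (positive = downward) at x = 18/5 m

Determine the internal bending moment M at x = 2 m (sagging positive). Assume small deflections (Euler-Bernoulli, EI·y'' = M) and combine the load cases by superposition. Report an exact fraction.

Load 1 — applied couple M₀=-4 kN·m at a=4 m (b=L-a=2):
  M_1 = R_Ax - M_A  [x≤a] with R_A=-8/9, M_A=-4/3 = (-8/9)·2 - (-4/3) = -4/9 kN·m
Load 2 — point force P=-15 kN at a=18/5 m (b=L-a=12/5):
  M_2 = Pb²(3a+b)x/L³ - Pab²/L²  [x≤a] = (-15)·(12/5)²·(3·(18/5)+(12/5))·2/6³ - (-15)·(18/5)·(12/5)²/6² = -48/25 kN·m
Superposition: M = Σ M_i = -532/225 kN·m ≈ -2.364444 kN·m

M(2) = -532/225 kN·m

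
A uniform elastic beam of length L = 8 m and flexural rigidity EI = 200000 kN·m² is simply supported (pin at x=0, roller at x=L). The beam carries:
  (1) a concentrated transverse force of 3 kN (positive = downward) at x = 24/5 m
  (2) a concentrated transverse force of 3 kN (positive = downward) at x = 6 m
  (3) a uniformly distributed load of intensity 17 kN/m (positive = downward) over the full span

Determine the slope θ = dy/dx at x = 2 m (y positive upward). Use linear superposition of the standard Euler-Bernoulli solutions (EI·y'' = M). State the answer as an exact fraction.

θ(2) = -49441/37500000 rad

Load 1 — point force P=3 kN at a=24/5 m (b=L-a=16/5):
  θ_1 = -Pb(L²-b²-3x²)/(6LEI)  [x≤a] = -3·(16/5)·(8²-(16/5)²-3·2²)/(6·8·200000) = -261/6250000 rad
Load 2 — point force P=3 kN at a=6 m (b=L-a=2):
  θ_2 = -Pb(L²-b²-3x²)/(6LEI)  [x≤a] = -3·2·(8²-2²-3·2²)/(6·8·200000) = -3/100000 rad
Load 3 — uniform load w=17 kN/m over full span:
  θ_3 = -w(L³-6Lx²+4x³)/(24EI) = -17·(8³-6·8·2²+4·2³)/(24·200000) = -187/150000 rad
Superposition: θ = Σ θ_i = -49441/37500000 rad ≈ -0.001318 rad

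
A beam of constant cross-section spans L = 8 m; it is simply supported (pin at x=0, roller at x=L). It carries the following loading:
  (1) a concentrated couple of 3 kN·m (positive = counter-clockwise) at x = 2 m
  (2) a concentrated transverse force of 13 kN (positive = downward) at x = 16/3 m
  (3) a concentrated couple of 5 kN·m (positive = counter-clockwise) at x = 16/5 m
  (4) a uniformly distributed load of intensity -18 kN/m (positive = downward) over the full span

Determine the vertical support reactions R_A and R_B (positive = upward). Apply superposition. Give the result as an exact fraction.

R_A = -200/3 kN, R_B = -193/3 kN

Load 1 — applied couple M₀=3 kN·m at a=2 m (b=L-a=6):
  R_A = M₀/L = 3/8 kN
  R_B = -M₀/L = -3/8 kN
Load 2 — point force P=13 kN at a=16/3 m (b=L-a=8/3):
  R_A = Pb/L = 13·(8/3)/8 = 13/3 kN
  R_B = Pa/L = 13·(16/3)/8 = 26/3 kN
Load 3 — applied couple M₀=5 kN·m at a=16/5 m (b=L-a=24/5):
  R_A = M₀/L = 5/8 kN
  R_B = -M₀/L = -5/8 kN
Load 4 — uniform load w=-18 kN/m over full span:
  R_A = wL/2 = (-18)·8/2 = -72 kN
  R_B = wL/2 = (-18)·8/2 = -72 kN
Superposition: R_A = -200/3 kN, R_B = -193/3 kN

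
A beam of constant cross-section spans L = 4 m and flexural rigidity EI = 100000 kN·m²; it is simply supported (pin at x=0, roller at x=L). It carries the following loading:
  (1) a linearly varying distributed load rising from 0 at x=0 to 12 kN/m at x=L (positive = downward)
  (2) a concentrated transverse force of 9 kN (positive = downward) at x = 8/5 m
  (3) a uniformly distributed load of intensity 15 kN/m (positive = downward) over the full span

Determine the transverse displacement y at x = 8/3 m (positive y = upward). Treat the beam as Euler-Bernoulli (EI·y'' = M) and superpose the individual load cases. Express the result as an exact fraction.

y(8/3) = -67106/94921875 m

Load 1 — triangular load w₀=12 kN/m (0→w₀ over full span):
  y_1 = -w₀x(7L⁴-10L²x²+3x⁴)/(360LEI) = -12·(8/3)·(7·4⁴-10·4²·(8/3)²+3·(8/3)⁴)/(360·4·100000) = -136/759375 m
Load 2 — point force P=9 kN at a=8/5 m (b=L-a=12/5):
  y_2 = -Pa(L-x)(2Lx-a²-x²)/(6LEI)  [x>a] = -9·(8/5)·(4-(8/3))·(2·4·(8/3)-(8/5)²-(8/3)²)/(6·4·100000) = -328/3515625 m
Load 3 — uniform load w=15 kN/m over full span:
  y_3 = -wx(L³-2Lx²+x³)/(24EI) = -15·(8/3)·(4³-2·4·(8/3)²+(8/3)³)/(24·100000) = -22/50625 m
Superposition: y = Σ y_i = -67106/94921875 m ≈ -0.000707 m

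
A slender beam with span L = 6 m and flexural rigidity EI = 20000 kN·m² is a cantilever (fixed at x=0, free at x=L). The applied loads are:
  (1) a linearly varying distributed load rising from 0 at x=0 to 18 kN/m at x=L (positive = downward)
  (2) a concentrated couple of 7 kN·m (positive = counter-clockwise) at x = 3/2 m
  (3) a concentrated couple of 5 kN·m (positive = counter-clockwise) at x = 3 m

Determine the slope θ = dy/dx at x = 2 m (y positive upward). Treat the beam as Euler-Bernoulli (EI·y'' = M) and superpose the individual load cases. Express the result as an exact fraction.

θ(2) = -611/40000 rad

Load 1 — triangular load w₀=18 kN/m (0→w₀ over full span):
  θ_1 = (w₀Lx²/4-w₀L²x/3-w₀x⁴/(24L))/EI = (18·6·2²/4-18·6²·2/3-18·2⁴/(24·6))/20000 = -163/10000 rad
Load 2 — applied couple M₀=7 kN·m at a=3/2 m (b=L-a=9/2):
  θ_2 = M₀a/EI  [x>a] = 7·(3/2)/20000 = 21/40000 rad
Load 3 — applied couple M₀=5 kN·m at a=3 m (b=L-a=3):
  θ_3 = M₀x/EI  [x≤a] = 5·2/20000 = 1/2000 rad
Superposition: θ = Σ θ_i = -611/40000 rad ≈ -0.015275 rad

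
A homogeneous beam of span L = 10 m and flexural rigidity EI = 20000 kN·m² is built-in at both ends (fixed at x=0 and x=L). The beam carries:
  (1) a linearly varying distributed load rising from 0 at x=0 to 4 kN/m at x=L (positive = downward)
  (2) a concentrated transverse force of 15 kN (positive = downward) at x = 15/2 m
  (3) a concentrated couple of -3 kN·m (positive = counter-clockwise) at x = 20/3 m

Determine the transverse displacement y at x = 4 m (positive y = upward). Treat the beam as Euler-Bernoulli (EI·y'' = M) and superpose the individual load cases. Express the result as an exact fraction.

y(4) = -22079/6000000 m

Load 1 — triangular load w₀=4 kN/m (0→w₀ over full span):
  y_1 = -w₀x²(L-x)²(x+2L)/(120LEI) = -4·4²·(10-4)²·(4+2·10)/(120·10·20000) = -36/15625 m
Load 2 — point force P=15 kN at a=15/2 m (b=L-a=5/2):
  y_2 = -Pb²x²(3aL-(3a+b)x)/(6L³EI)  [x≤a] = -15·(5/2)²·4²·(3·(15/2)·10-(3·(15/2)+(5/2))·4)/(6·10³·20000) = -1/640 m
Load 3 — applied couple M₀=-3 kN·m at a=20/3 m (b=L-a=10/3):
  y_3 = (R_Ax³/6 - M_Ax²/2)/EI  [x≤a] with R_A=-2/5, M_A=-1 = ((-2/5)·4³/6 - (-1)·4²/2)/20000 = 7/37500 m
Superposition: y = Σ y_i = -22079/6000000 m ≈ -0.003680 m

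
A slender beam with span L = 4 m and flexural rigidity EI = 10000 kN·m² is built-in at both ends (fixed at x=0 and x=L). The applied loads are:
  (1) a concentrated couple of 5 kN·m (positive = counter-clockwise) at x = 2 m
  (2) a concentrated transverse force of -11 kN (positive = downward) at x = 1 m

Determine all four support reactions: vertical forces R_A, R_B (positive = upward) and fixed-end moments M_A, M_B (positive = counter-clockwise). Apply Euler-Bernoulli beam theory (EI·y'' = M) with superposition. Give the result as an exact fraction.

Load 1 — applied couple M₀=5 kN·m at a=2 m (b=L-a=2):
  R_A = 6M₀ab/L³ = 6·5·2·2/4³ = 15/8 kN
  M_A = M₀b(2a-b)/L² = 5·2·(2·2-2)/4² = 5/4 kN·m
  R_B = -6M₀ab/L³ = -6·5·2·2/4³ = -15/8 kN
  M_B = M₀a(2b-a)/L² = 5·2·(2·2-2)/4² = 5/4 kN·m
Load 2 — point force P=-11 kN at a=1 m (b=L-a=3):
  R_A = Pb²(3a+b)/L³ = (-11)·3²·(3·1+3)/4³ = -297/32 kN
  M_A = Pab²/L² = (-11)·1·3²/4² = -99/16 kN·m
  R_B = Pa²(a+3b)/L³ = (-11)·1²·(1+3·3)/4³ = -55/32 kN
  M_B = -Pa²b/L² = -(-11)·1²·3/4² = 33/16 kN·m
Superposition: R_A = -237/32 kN, M_A = -79/16 kN·m, R_B = -115/32 kN, M_B = 53/16 kN·m

R_A = -237/32 kN, M_A = -79/16 kN·m, R_B = -115/32 kN, M_B = 53/16 kN·m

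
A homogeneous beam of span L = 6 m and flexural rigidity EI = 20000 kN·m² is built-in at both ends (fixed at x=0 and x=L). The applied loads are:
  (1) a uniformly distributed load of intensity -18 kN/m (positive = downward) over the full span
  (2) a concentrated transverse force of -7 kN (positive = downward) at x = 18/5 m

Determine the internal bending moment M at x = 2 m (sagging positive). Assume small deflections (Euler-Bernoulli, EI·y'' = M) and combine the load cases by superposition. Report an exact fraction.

Load 1 — uniform load w=-18 kN/m over full span:
  M_1 = wLx/2 - wL²/12 - wx²/2 = (-18)·6·2/2 - (-18)·6²/12 - (-18)·2²/2 = -18 kN·m
Load 2 — point force P=-7 kN at a=18/5 m (b=L-a=12/5):
  M_2 = Pb²(3a+b)x/L³ - Pab²/L²  [x≤a] = (-7)·(12/5)²·(3·(18/5)+(12/5))·2/6³ - (-7)·(18/5)·(12/5)²/6² = -112/125 kN·m
Superposition: M = Σ M_i = -2362/125 kN·m ≈ -18.896000 kN·m

M(2) = -2362/125 kN·m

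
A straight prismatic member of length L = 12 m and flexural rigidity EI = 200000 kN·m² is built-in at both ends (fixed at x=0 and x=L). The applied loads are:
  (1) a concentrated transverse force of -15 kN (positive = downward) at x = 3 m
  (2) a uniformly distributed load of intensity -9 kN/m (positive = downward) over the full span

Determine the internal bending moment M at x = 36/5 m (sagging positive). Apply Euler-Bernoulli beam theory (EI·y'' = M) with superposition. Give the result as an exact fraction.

M(36/5) = -20133/400 kN·m

Load 1 — point force P=-15 kN at a=3 m (b=L-a=9):
  M_1 = Pa²(a+3b)(L-x)/L³ - Pa²b/L²  [x>a] = (-15)·3²·(3+3·9)·(12-(36/5))/12³ - (-15)·3²·9/12² = -45/16 kN·m
Load 2 — uniform load w=-9 kN/m over full span:
  M_2 = wLx/2 - wL²/12 - wx²/2 = (-9)·12·(36/5)/2 - (-9)·12²/12 - (-9)·(36/5)²/2 = -1188/25 kN·m
Superposition: M = Σ M_i = -20133/400 kN·m ≈ -50.332500 kN·m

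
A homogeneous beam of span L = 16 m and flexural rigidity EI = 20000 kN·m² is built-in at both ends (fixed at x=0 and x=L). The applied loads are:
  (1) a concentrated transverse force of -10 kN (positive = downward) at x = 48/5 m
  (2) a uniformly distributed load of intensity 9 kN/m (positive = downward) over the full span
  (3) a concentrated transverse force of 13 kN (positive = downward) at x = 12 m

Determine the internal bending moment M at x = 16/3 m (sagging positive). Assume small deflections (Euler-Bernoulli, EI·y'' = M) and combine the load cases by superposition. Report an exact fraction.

Load 1 — point force P=-10 kN at a=48/5 m (b=L-a=32/5):
  M_1 = Pb²(3a+b)x/L³ - Pab²/L²  [x≤a] = (-10)·(32/5)²·(3·(48/5)+(32/5))·(16/3)/16³ - (-10)·(48/5)·(32/5)²/16² = -256/75 kN·m
Load 2 — uniform load w=9 kN/m over full span:
  M_2 = wLx/2 - wL²/12 - wx²/2 = 9·16·(16/3)/2 - 9·16²/12 - 9·(16/3)²/2 = 64 kN·m
Load 3 — point force P=13 kN at a=12 m (b=L-a=4):
  M_3 = Pb²(3a+b)x/L³ - Pab²/L²  [x≤a] = 13·4²·(3·12+4)·(16/3)/16³ - 13·12·4²/16² = 13/12 kN·m
Superposition: M = Σ M_i = 6167/100 kN·m ≈ 61.670000 kN·m

M(16/3) = 6167/100 kN·m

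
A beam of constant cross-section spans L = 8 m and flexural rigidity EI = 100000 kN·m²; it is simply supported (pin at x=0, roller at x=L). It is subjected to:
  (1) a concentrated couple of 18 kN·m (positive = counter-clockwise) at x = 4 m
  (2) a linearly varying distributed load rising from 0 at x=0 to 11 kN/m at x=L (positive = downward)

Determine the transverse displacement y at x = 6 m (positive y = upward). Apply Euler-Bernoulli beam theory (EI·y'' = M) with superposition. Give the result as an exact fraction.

Load 1 — applied couple M₀=18 kN·m at a=4 m (b=L-a=4):
  y_1 = (M₀x³/(6L)-M₀(x-a)²/2+C₁x)/EI  [x>a] with C₁=M₀(3b²-L²)/(6L)=-6 = (18·6³/(6·8)-18·(6-4)²/2+(-6)·6)/100000 = 9/100000 m
Load 2 — triangular load w₀=11 kN/m (0→w₀ over full span):
  y_2 = -w₀x(7L⁴-10L²x²+3x⁴)/(360LEI) = -11·6·(7·8⁴-10·8²·6²+3·6⁴)/(360·8·100000) = -1309/600000 m
Superposition: y = Σ y_i = -251/120000 m ≈ -0.002092 m

y(6) = -251/120000 m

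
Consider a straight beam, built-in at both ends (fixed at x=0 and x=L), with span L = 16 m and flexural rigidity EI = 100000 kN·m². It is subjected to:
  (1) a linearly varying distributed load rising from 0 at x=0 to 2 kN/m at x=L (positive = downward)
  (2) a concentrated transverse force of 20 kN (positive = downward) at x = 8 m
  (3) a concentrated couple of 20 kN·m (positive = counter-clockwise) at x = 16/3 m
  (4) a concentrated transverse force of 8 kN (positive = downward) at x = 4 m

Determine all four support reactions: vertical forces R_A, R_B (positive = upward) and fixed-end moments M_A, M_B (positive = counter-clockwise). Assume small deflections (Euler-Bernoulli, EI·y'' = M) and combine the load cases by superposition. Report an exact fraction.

Load 1 — triangular load w₀=2 kN/m (0→w₀ over full span):
  R_A = 3w₀L/20 = 3·2·16/20 = 24/5 kN
  M_A = w₀L²/30 = 2·16²/30 = 256/15 kN·m
  R_B = 7w₀L/20 = 7·2·16/20 = 56/5 kN
  M_B = -w₀L²/20 = -2·16²/20 = -128/5 kN·m
Load 2 — point force P=20 kN at a=8 m (b=L-a=8):
  R_A = Pb²(3a+b)/L³ = 20·8²·(3·8+8)/16³ = 10 kN
  M_A = Pab²/L² = 20·8·8²/16² = 40 kN·m
  R_B = Pa²(a+3b)/L³ = 20·8²·(8+3·8)/16³ = 10 kN
  M_B = -Pa²b/L² = -20·8²·8/16² = -40 kN·m
Load 3 — applied couple M₀=20 kN·m at a=16/3 m (b=L-a=32/3):
  R_A = 6M₀ab/L³ = 6·20·(16/3)·(32/3)/16³ = 5/3 kN
  M_A = M₀b(2a-b)/L² = 20·(32/3)·(2·(16/3)-(32/3))/16² = 0 kN·m
  R_B = -6M₀ab/L³ = -6·20·(16/3)·(32/3)/16³ = -5/3 kN
  M_B = M₀a(2b-a)/L² = 20·(16/3)·(2·(32/3)-(16/3))/16² = 20/3 kN·m
Load 4 — point force P=8 kN at a=4 m (b=L-a=12):
  R_A = Pb²(3a+b)/L³ = 8·12²·(3·4+12)/16³ = 27/4 kN
  M_A = Pab²/L² = 8·4·12²/16² = 18 kN·m
  R_B = Pa²(a+3b)/L³ = 8·4²·(4+3·12)/16³ = 5/4 kN
  M_B = -Pa²b/L² = -8·4²·12/16² = -6 kN·m
Superposition: R_A = 1393/60 kN, M_A = 1126/15 kN·m, R_B = 1247/60 kN, M_B = -974/15 kN·m

R_A = 1393/60 kN, M_A = 1126/15 kN·m, R_B = 1247/60 kN, M_B = -974/15 kN·m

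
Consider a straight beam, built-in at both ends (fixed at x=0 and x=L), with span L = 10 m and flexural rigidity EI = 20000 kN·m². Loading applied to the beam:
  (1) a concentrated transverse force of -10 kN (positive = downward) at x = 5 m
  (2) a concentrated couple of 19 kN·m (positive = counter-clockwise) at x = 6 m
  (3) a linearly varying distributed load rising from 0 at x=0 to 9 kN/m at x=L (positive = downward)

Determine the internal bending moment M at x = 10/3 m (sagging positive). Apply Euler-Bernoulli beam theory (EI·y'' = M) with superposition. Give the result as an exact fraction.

M(10/3) = 3743/450 kN·m

Load 1 — point force P=-10 kN at a=5 m (b=L-a=5):
  M_1 = Pb²(3a+b)x/L³ - Pab²/L²  [x≤a] = (-10)·5²·(3·5+5)·(10/3)/10³ - (-10)·5·5²/10² = -25/6 kN·m
Load 2 — applied couple M₀=19 kN·m at a=6 m (b=L-a=4):
  M_2 = R_Ax - M_A  [x≤a] with R_A=342/125, M_A=152/25 = (342/125)·(10/3) - (152/25) = 76/25 kN·m
Load 3 — triangular load w₀=9 kN/m (0→w₀ over full span):
  M_3 = 3w₀Lx/20 - w₀L²/30 - w₀x³/(6L) = 3·9·10·(10/3)/20 - 9·10²/30 - 9·(10/3)³/(6·10) = 85/9 kN·m
Superposition: M = Σ M_i = 3743/450 kN·m ≈ 8.317778 kN·m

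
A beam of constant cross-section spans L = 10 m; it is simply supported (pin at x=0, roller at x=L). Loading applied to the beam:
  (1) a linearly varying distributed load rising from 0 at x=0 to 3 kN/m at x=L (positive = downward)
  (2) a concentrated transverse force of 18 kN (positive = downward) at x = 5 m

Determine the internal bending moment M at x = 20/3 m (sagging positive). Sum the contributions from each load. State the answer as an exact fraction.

M(20/3) = 1310/27 kN·m

Load 1 — triangular load w₀=3 kN/m (0→w₀ over full span):
  M_1 = w₀Lx/6 - w₀x³/(6L) = 3·10·(20/3)/6 - 3·(20/3)³/(6·10) = 500/27 kN·m
Load 2 — point force P=18 kN at a=5 m (b=L-a=5):
  M_2 = Pa(L-x)/L  [x>a] = 18·5·(10-(20/3))/10 = 30 kN·m
Superposition: M = Σ M_i = 1310/27 kN·m ≈ 48.518519 kN·m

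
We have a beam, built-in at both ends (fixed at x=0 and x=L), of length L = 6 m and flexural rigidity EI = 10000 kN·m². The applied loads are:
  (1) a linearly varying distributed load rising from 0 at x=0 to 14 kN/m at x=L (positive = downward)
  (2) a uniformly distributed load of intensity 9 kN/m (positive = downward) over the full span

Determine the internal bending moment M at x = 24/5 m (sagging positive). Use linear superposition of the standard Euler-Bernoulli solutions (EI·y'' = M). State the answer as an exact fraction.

Load 1 — triangular load w₀=14 kN/m (0→w₀ over full span):
  M_1 = 3w₀Lx/20 - w₀L²/30 - w₀x³/(6L) = 3·14·6·(24/5)/20 - 14·6²/30 - 14·(24/5)³/(6·6) = 84/125 kN·m
Load 2 — uniform load w=9 kN/m over full span:
  M_2 = wLx/2 - wL²/12 - wx²/2 = 9·6·(24/5)/2 - 9·6²/12 - 9·(24/5)²/2 = -27/25 kN·m
Superposition: M = Σ M_i = -51/125 kN·m ≈ -0.408000 kN·m

M(24/5) = -51/125 kN·m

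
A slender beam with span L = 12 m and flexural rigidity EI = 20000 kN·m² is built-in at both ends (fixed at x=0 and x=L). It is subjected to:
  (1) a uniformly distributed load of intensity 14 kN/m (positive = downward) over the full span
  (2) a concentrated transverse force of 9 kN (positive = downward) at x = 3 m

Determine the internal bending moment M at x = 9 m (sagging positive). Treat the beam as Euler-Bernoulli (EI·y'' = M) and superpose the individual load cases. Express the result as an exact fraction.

Load 1 — uniform load w=14 kN/m over full span:
  M_1 = wLx/2 - wL²/12 - wx²/2 = 14·12·9/2 - 14·12²/12 - 14·9²/2 = 21 kN·m
Load 2 — point force P=9 kN at a=3 m (b=L-a=9):
  M_2 = Pa²(a+3b)(L-x)/L³ - Pa²b/L²  [x>a] = 9·3²·(3+3·9)·(12-9)/12³ - 9·3²·9/12² = -27/32 kN·m
Superposition: M = Σ M_i = 645/32 kN·m ≈ 20.156250 kN·m

M(9) = 645/32 kN·m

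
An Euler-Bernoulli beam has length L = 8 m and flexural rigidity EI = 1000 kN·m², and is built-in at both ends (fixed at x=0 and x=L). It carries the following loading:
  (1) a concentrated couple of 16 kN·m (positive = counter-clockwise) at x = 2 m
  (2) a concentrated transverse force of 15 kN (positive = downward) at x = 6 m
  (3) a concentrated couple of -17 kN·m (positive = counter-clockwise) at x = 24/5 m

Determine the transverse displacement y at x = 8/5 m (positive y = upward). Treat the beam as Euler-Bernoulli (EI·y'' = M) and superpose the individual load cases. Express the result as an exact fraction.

Load 1 — applied couple M₀=16 kN·m at a=2 m (b=L-a=6):
  y_1 = (R_Ax³/6 - M_Ax²/2)/EI  [x≤a] with R_A=9/4, M_A=-3 = ((9/4)·(8/5)³/6 - (-3)·(8/5)²/2)/1000 = 84/15625 m
Load 2 — point force P=15 kN at a=6 m (b=L-a=2):
  y_2 = -Pb²x²(3aL-(3a+b)x)/(6L³EI)  [x≤a] = -15·2²·(8/5)²·(3·6·8-(3·6+2)·(8/5))/(6·8³·1000) = -7/1250 m
Load 3 — applied couple M₀=-17 kN·m at a=24/5 m (b=L-a=16/5):
  y_3 = (R_Ax³/6 - M_Ax²/2)/EI  [x≤a] with R_A=-153/50, M_A=-136/25 = ((-153/50)·(8/5)³/6 - (-136/25)·(8/5)²/2)/1000 = 1904/390625 m
Superposition: y = Σ y_i = 3633/781250 m ≈ 0.004650 m

y(8/5) = 3633/781250 m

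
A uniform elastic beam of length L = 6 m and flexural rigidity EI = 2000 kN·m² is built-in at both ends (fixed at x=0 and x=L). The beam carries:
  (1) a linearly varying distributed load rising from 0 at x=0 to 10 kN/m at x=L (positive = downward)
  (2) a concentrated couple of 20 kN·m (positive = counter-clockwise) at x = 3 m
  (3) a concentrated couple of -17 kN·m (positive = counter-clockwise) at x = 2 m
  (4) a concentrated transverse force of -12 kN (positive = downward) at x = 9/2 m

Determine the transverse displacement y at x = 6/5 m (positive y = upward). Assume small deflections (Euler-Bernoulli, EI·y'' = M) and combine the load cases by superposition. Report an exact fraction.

Load 1 — triangular load w₀=10 kN/m (0→w₀ over full span):
  y_1 = -w₀x²(L-x)²(x+2L)/(120LEI) = -10·(6/5)²·(6-(6/5))²·((6/5)+2·6)/(120·6·2000) = -1188/390625 m
Load 2 — applied couple M₀=20 kN·m at a=3 m (b=L-a=3):
  y_2 = (R_Ax³/6 - M_Ax²/2)/EI  [x≤a] with R_A=5, M_A=5 = (5·(6/5)³/6 - 5·(6/5)²/2)/2000 = -27/25000 m
Load 3 — applied couple M₀=-17 kN·m at a=2 m (b=L-a=4):
  y_3 = (R_Ax³/6 - M_Ax²/2)/EI  [x≤a] with R_A=-34/9, M_A=0 = ((-34/9)·(6/5)³/6 - 0·(6/5)²/2)/2000 = -17/31250 m
Load 4 — point force P=-12 kN at a=9/2 m (b=L-a=3/2):
  y_4 = -Pb²x²(3aL-(3a+b)x)/(6L³EI)  [x≤a] = -(-12)·(3/2)²·(6/5)²·(3·(9/2)·6-(3·(9/2)+(3/2))·(6/5))/(6·6³·2000) = 189/200000 m
Superposition: y = Σ y_i = -93007/25000000 m ≈ -0.003720 m

y(6/5) = -93007/25000000 m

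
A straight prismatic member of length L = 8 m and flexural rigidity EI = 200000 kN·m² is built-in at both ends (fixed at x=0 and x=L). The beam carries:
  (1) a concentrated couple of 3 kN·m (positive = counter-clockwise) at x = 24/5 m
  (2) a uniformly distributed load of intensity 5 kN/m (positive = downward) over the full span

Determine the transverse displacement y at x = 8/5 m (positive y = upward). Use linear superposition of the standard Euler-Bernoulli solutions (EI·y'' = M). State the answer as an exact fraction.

y(8/5) = -3326/29296875 m

Load 1 — applied couple M₀=3 kN·m at a=24/5 m (b=L-a=16/5):
  y_1 = (R_Ax³/6 - M_Ax²/2)/EI  [x≤a] with R_A=27/50, M_A=24/25 = ((27/50)·(8/5)³/6 - (24/25)·(8/5)²/2)/200000 = -42/9765625 m
Load 2 — uniform load w=5 kN/m over full span:
  y_2 = -wx²(L-x)²/(24EI) = -5·(8/5)²·(8-(8/5))²/(24·200000) = -128/1171875 m
Superposition: y = Σ y_i = -3326/29296875 m ≈ -0.000114 m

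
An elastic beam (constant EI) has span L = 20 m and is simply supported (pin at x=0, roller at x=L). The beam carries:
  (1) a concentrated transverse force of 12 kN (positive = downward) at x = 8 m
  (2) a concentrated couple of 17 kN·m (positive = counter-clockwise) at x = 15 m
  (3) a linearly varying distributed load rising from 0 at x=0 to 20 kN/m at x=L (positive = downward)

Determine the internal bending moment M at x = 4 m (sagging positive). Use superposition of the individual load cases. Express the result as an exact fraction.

Load 1 — point force P=12 kN at a=8 m (b=L-a=12):
  M_1 = Pbx/L  [x≤a] = 12·12·4/20 = 144/5 kN·m
Load 2 — applied couple M₀=17 kN·m at a=15 m (b=L-a=5):
  M_2 = M₀x/L  [x≤a] = 17·4/20 = 17/5 kN·m
Load 3 — triangular load w₀=20 kN/m (0→w₀ over full span):
  M_3 = w₀Lx/6 - w₀x³/(6L) = 20·20·4/6 - 20·4³/(6·20) = 256 kN·m
Superposition: M = Σ M_i = 1441/5 kN·m ≈ 288.200000 kN·m

M(4) = 1441/5 kN·m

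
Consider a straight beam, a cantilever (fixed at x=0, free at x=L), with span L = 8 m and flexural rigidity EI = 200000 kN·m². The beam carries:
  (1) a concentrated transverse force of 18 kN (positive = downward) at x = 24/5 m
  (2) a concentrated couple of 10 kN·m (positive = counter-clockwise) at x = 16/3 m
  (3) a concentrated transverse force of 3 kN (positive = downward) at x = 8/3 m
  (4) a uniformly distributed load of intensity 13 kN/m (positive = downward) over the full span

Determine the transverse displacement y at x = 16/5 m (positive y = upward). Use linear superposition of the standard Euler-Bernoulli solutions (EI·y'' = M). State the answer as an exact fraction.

y(16/5) = -510536/52734375 m

Load 1 — point force P=18 kN at a=24/5 m (b=L-a=16/5):
  y_1 = -Px²(3a-x)/(6EI)  [x≤a] = -18·(16/5)²·(3·(24/5)-(16/5))/(6·200000) = -672/390625 m
Load 2 — applied couple M₀=10 kN·m at a=16/3 m (b=L-a=8/3):
  y_2 = M₀x²/(2EI)  [x≤a] = 10·(16/5)²/(2·200000) = 4/15625 m
Load 3 — point force P=3 kN at a=8/3 m (b=L-a=16/3):
  y_3 = -Pa²(3x-a)/(6EI)  [x>a] = -3·(8/3)²·(3·(16/5)-(8/3))/(6·200000) = -52/421875 m
Load 4 — uniform load w=13 kN/m over full span:
  y_4 = -wx²(x²-4Lx+6L²)/(24EI) = -13·(16/5)²·((16/5)²-4·8·(16/5)+6·8²)/(24·200000) = -15808/1953125 m
Superposition: y = Σ y_i = -510536/52734375 m ≈ -0.009681 m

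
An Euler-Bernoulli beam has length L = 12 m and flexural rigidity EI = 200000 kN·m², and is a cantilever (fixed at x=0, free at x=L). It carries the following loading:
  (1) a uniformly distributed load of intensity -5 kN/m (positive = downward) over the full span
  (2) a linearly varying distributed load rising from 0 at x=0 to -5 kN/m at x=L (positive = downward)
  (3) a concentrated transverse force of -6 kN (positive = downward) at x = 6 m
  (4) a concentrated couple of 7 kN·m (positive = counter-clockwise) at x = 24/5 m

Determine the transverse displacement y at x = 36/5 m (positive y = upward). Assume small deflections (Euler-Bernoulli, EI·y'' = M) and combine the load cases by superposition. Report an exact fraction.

y(36/5) = 4415319/78125000 m

Load 1 — uniform load w=-5 kN/m over full span:
  y_1 = -wx²(x²-4Lx+6L²)/(24EI) = -(-5)·(36/5)²·((36/5)²-4·12·(36/5)+6·12²)/(24·200000) = 24057/781250 m
Load 2 — triangular load w₀=-5 kN/m (0→w₀ over full span):
  y_2 = (w₀Lx³/12-w₀L²x²/6-w₀x⁵/(120L))/EI = ((-5)·12·(36/5)³/12-(-5)·12²·(36/5)²/6-(-5)·(36/5)⁵/(120·12))/200000 = 431811/19531250 m
Load 3 — point force P=-6 kN at a=6 m (b=L-a=6):
  y_3 = -Pa²(3x-a)/(6EI)  [x>a] = -(-6)·6²·(3·(36/5)-6)/(6·200000) = 351/125000 m
Load 4 — applied couple M₀=7 kN·m at a=24/5 m (b=L-a=36/5):
  y_4 = M₀a(2x-a)/(2EI)  [x>a] = 7·(24/5)·(2·(36/5)-(24/5))/(2·200000) = 63/78125 m
Superposition: y = Σ y_i = 4415319/78125000 m ≈ 0.056516 m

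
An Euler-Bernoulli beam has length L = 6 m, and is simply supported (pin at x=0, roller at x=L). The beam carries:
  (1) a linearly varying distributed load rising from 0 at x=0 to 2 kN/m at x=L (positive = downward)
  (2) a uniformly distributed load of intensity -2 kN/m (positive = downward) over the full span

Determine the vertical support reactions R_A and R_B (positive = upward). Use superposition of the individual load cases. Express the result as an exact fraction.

Load 1 — triangular load w₀=2 kN/m (0→w₀ over full span):
  R_A = w₀L/6 = 2·6/6 = 2 kN
  R_B = w₀L/3 = 2·6/3 = 4 kN
Load 2 — uniform load w=-2 kN/m over full span:
  R_A = wL/2 = (-2)·6/2 = -6 kN
  R_B = wL/2 = (-2)·6/2 = -6 kN
Superposition: R_A = -4 kN, R_B = -2 kN

R_A = -4 kN, R_B = -2 kN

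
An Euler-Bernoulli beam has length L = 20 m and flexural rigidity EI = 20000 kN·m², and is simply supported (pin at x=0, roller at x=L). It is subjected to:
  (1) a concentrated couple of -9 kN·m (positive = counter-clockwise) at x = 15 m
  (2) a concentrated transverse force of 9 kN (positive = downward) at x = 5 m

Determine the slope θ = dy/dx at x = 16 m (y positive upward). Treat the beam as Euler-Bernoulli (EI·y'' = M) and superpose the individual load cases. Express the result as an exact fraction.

θ(16) = 123/25000 rad

Load 1 — applied couple M₀=-9 kN·m at a=15 m (b=L-a=5):
  θ_1 = (M₀x²/(2L)-M₀(x-a)+C₁)/EI  [x>a] with C₁=M₀(3b²-L²)/(6L)=195/8 = ((-9)·16²/(2·20)-(-9)·(16-15)+(195/8))/20000 = -969/800000 rad
Load 2 — point force P=9 kN at a=5 m (b=L-a=15):
  θ_2 = -Pa(2L²-6Lx+3x²+a²)/(6LEI)  [x>a] = -9·5·(2·20²-6·20·16+3·16²+5²)/(6·20·20000) = 981/160000 rad
Superposition: θ = Σ θ_i = 123/25000 rad ≈ 0.004920 rad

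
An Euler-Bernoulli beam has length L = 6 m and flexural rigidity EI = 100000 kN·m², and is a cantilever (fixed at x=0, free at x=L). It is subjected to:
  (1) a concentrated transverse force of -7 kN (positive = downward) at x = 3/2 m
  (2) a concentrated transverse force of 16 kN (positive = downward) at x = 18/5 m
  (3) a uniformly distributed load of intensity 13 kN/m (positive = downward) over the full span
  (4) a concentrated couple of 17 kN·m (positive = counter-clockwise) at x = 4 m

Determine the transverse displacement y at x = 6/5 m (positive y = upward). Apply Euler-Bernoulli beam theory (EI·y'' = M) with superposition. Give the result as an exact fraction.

y(6/5) = -103887/62500000 m

Load 1 — point force P=-7 kN at a=3/2 m (b=L-a=9/2):
  y_1 = -Px²(3a-x)/(6EI)  [x≤a] = -(-7)·(6/5)²·(3·(3/2)-(6/5))/(6·100000) = 693/12500000 m
Load 2 — point force P=16 kN at a=18/5 m (b=L-a=12/5):
  y_2 = -Px²(3a-x)/(6EI)  [x≤a] = -16·(6/5)²·(3·(18/5)-(6/5))/(6·100000) = -144/390625 m
Load 3 — uniform load w=13 kN/m over full span:
  y_3 = -wx²(x²-4Lx+6L²)/(24EI) = -13·(6/5)²·((6/5)²-4·6·(6/5)+6·6²)/(24·100000) = -45981/31250000 m
Load 4 — applied couple M₀=17 kN·m at a=4 m (b=L-a=2):
  y_4 = M₀x²/(2EI)  [x≤a] = 17·(6/5)²/(2·100000) = 153/1250000 m
Superposition: y = Σ y_i = -103887/62500000 m ≈ -0.001662 m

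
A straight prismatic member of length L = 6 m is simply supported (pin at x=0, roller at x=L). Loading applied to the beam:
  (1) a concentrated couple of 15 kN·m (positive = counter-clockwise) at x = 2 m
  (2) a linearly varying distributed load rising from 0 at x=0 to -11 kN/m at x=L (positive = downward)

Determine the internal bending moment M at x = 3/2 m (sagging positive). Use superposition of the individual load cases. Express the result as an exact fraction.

Load 1 — applied couple M₀=15 kN·m at a=2 m (b=L-a=4):
  M_1 = M₀x/L  [x≤a] = 15·(3/2)/6 = 15/4 kN·m
Load 2 — triangular load w₀=-11 kN/m (0→w₀ over full span):
  M_2 = w₀Lx/6 - w₀x³/(6L) = (-11)·6·(3/2)/6 - (-11)·(3/2)³/(6·6) = -495/32 kN·m
Superposition: M = Σ M_i = -375/32 kN·m ≈ -11.718750 kN·m

M(3/2) = -375/32 kN·m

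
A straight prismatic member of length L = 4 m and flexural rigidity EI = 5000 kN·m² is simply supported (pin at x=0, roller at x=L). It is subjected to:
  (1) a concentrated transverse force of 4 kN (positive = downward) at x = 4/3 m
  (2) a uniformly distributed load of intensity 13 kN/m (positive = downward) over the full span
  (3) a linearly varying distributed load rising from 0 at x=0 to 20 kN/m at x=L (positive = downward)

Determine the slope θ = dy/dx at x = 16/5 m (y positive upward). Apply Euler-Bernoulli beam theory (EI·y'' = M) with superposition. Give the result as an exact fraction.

θ(16/5) = 65461/6328125 rad

Load 1 — point force P=4 kN at a=4/3 m (b=L-a=8/3):
  θ_1 = -Pa(2L²-6Lx+3x²+a²)/(6LEI)  [x>a] = -4·(4/3)·(2·4²-6·4·(16/5)+3·(16/5)²+(4/3)²)/(6·4·5000) = 692/1265625 rad
Load 2 — uniform load w=13 kN/m over full span:
  θ_2 = -w(L³-6Lx²+4x³)/(24EI) = -13·(4³-6·4·(16/5)²+4·(16/5)³)/(24·5000) = 429/78125 rad
Load 3 — triangular load w₀=20 kN/m (0→w₀ over full span):
  θ_3 = -w₀(7L⁴-30L²x²+15x⁴)/(360LEI) = -20·(7·4⁴-30·4²·(16/5)²+15·(16/5)⁴)/(360·4·5000) = 3028/703125 rad
Superposition: θ = Σ θ_i = 65461/6328125 rad ≈ 0.010344 rad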